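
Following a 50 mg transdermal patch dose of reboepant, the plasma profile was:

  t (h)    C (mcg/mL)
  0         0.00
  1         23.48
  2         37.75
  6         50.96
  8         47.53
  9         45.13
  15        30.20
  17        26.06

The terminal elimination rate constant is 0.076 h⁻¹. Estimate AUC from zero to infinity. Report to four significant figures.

Trapezoidal AUC_0→17:
  [0→1]: (0.00+23.48)/2 × 1 = 11.74
  [1→2]: (23.48+37.75)/2 × 1 = 30.615
  [2→6]: (37.75+50.96)/2 × 4 = 177.42
  [6→8]: (50.96+47.53)/2 × 2 = 98.49
  [8→9]: (47.53+45.13)/2 × 1 = 46.33
  [9→15]: (45.13+30.20)/2 × 6 = 225.99
  [15→17]: (30.20+26.06)/2 × 2 = 56.26
  Sum = 646.845 mcg/mL·h
Extrapolated tail: C_last / k_e = 26.06 / 0.076 = 342.895
AUC_0→∞ = 646.845 + 342.895 = 989.74 mcg/mL·h

AUC = 989.7 mcg/mL·h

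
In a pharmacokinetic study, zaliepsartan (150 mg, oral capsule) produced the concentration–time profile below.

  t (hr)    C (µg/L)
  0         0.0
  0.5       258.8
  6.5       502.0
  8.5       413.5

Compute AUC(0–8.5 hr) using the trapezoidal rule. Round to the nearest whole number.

Trapezoidal AUC_0→8.5:
  [0→0.5]: (0.0+258.8)/2 × 0.5 = 64.7
  [0.5→6.5]: (258.8+502.0)/2 × 6 = 2282.4
  [6.5→8.5]: (502.0+413.5)/2 × 2 = 915.5
  Sum = 3262.6 µg/L·hr

AUC = 3263 µg/L·hr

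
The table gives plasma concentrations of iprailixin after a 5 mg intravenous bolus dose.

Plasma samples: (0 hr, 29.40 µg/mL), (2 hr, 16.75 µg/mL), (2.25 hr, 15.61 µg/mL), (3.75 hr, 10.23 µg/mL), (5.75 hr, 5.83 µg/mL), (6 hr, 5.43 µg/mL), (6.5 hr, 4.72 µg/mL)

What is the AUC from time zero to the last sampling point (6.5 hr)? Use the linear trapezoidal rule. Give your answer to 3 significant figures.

AUC = 89.6 µg/mL·hr

Trapezoidal AUC_0→6.5:
  [0→2]: (29.40+16.75)/2 × 2 = 46.15
  [2→2.25]: (16.75+15.61)/2 × 0.25 = 4.045
  [2.25→3.75]: (15.61+10.23)/2 × 1.5 = 19.38
  [3.75→5.75]: (10.23+5.83)/2 × 2 = 16.06
  [5.75→6]: (5.83+5.43)/2 × 0.25 = 1.4075
  [6→6.5]: (5.43+4.72)/2 × 0.5 = 2.5375
  Sum = 89.58 µg/mL·hr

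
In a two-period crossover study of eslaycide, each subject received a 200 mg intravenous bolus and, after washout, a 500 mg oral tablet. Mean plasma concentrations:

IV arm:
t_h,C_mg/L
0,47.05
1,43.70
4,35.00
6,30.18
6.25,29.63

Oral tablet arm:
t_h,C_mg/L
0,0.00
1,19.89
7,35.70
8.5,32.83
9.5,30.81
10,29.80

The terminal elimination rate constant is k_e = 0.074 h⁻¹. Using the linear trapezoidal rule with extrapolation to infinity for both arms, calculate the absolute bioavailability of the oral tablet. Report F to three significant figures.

Trapezoidal AUC_0→6.25 (IV):
  [0→1]: (47.05+43.70)/2 × 1 = 45.375
  [1→4]: (43.70+35.00)/2 × 3 = 118.05
  [4→6]: (35.00+30.18)/2 × 2 = 65.18
  [6→6.25]: (30.18+29.63)/2 × 0.25 = 7.47625
  Sum = 236.08125 mg/L·h
IV tail: 29.63/0.074 = 400.405; AUC_iv,0→∞ = 236.08125 + 400.405 = 636.48625 mg/L·h
Trapezoidal AUC_0→10 (oral tablet):
  [0→1]: (0.00+19.89)/2 × 1 = 9.945
  [1→7]: (19.89+35.70)/2 × 6 = 166.77
  [7→8.5]: (35.70+32.83)/2 × 1.5 = 51.3975
  [8.5→9.5]: (32.83+30.81)/2 × 1 = 31.82
  [9.5→10]: (30.81+29.80)/2 × 0.5 = 15.1525
  Sum = 275.085 mg/L·h
oral tablet tail: 29.80/0.074 = 402.703; AUC_ev,0→∞ = 275.085 + 402.703 = 677.788 mg/L·h
F = (AUC_ev/D_ev)/(AUC_iv/D_iv) = (677.788/500)/(636.48625/200) = 1.355576/3.18243 = 0.4260

F = 0.426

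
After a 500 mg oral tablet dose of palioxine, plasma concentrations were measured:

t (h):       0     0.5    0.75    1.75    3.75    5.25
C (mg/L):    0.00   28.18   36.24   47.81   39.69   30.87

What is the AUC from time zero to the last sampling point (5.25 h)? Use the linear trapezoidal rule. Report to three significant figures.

AUC = 198 mg/L·h

Trapezoidal AUC_0→5.25:
  [0→0.5]: (0.00+28.18)/2 × 0.5 = 7.045
  [0.5→0.75]: (28.18+36.24)/2 × 0.25 = 8.0525
  [0.75→1.75]: (36.24+47.81)/2 × 1 = 42.025
  [1.75→3.75]: (47.81+39.69)/2 × 2 = 87.5
  [3.75→5.25]: (39.69+30.87)/2 × 1.5 = 52.92
  Sum = 197.5425 mg/L·h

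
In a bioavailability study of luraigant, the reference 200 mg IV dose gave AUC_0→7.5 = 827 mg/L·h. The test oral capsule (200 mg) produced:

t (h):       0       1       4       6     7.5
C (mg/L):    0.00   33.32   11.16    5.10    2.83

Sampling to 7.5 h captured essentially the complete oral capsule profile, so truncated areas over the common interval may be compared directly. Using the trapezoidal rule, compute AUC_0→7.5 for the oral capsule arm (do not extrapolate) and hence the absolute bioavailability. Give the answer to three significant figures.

F = 0.128

Trapezoidal AUC_0→7.5 (oral capsule):
  [0→1]: (0.00+33.32)/2 × 1 = 16.66
  [1→4]: (33.32+11.16)/2 × 3 = 66.72
  [4→6]: (11.16+5.10)/2 × 2 = 16.26
  [6→7.5]: (5.10+2.83)/2 × 1.5 = 5.9475
  Sum = 105.5875 mg/L·h
F = (AUC_ev/D_ev)/(AUC_iv/D_iv) = (105.5875/200)/(827/200) = 0.5279375/4.135 = 0.1277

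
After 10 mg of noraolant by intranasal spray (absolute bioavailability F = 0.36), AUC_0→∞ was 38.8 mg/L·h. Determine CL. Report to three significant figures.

CL = 0.0928 L/h

CL = F × Dose / AUC_0→∞
   = 0.36 × 10 / 38.8 = 0.0927835 L/h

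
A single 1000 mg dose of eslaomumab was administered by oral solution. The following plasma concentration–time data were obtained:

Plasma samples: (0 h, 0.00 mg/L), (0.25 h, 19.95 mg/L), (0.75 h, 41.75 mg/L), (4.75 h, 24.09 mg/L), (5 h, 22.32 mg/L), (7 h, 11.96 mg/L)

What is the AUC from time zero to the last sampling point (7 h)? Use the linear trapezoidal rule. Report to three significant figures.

Trapezoidal AUC_0→7:
  [0→0.25]: (0.00+19.95)/2 × 0.25 = 2.49375
  [0.25→0.75]: (19.95+41.75)/2 × 0.5 = 15.425
  [0.75→4.75]: (41.75+24.09)/2 × 4 = 131.68
  [4.75→5]: (24.09+22.32)/2 × 0.25 = 5.80125
  [5→7]: (22.32+11.96)/2 × 2 = 34.28
  Sum = 189.68 mg/L·h

AUC = 190 mg/L·h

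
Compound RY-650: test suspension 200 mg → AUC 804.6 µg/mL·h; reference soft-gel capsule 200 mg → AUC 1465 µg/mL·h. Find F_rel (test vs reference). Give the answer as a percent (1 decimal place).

F_rel = 54.9%

F_rel = (AUC_test/D_test) / (AUC_ref/D_ref)
      = (804.6/200) / (1465/200)
      = 4.023 / 7.325 = 0.5492 = 54.92%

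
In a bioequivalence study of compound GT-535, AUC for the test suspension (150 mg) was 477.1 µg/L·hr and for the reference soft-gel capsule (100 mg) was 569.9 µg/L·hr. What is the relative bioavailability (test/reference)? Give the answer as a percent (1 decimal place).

F_rel = 55.8%

F_rel = (AUC_test/D_test) / (AUC_ref/D_ref)
      = (477.1/150) / (569.9/100)
      = 3.18067 / 5.699 = 0.5581 = 55.81%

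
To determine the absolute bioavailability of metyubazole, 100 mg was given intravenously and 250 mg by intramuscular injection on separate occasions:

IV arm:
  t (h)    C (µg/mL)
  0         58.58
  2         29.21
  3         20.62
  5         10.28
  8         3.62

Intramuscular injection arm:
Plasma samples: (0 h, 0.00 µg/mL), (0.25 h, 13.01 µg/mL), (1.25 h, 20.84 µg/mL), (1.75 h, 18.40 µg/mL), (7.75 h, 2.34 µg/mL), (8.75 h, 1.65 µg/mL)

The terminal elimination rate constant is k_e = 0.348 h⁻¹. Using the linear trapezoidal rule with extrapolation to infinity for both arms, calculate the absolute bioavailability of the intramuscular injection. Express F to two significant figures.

Trapezoidal AUC_0→8 (IV):
  [0→2]: (58.58+29.21)/2 × 2 = 87.79
  [2→3]: (29.21+20.62)/2 × 1 = 24.915
  [3→5]: (20.62+10.28)/2 × 2 = 30.9
  [5→8]: (10.28+3.62)/2 × 3 = 20.85
  Sum = 164.455 µg/mL·h
IV tail: 3.62/0.348 = 10.402; AUC_iv,0→∞ = 164.455 + 10.402 = 174.857 µg/mL·h
Trapezoidal AUC_0→8.75 (intramuscular injection):
  [0→0.25]: (0.00+13.01)/2 × 0.25 = 1.62625
  [0.25→1.25]: (13.01+20.84)/2 × 1 = 16.925
  [1.25→1.75]: (20.84+18.40)/2 × 0.5 = 9.81
  [1.75→7.75]: (18.40+2.34)/2 × 6 = 62.22
  [7.75→8.75]: (2.34+1.65)/2 × 1 = 1.995
  Sum = 92.57625 µg/mL·h
intramuscular injection tail: 1.65/0.348 = 4.741; AUC_ev,0→∞ = 92.57625 + 4.741 = 97.31725 µg/mL·h
F = (AUC_ev/D_ev)/(AUC_iv/D_iv) = (97.31725/250)/(174.857/100) = 0.389269/1.74857 = 0.2226

F = 0.22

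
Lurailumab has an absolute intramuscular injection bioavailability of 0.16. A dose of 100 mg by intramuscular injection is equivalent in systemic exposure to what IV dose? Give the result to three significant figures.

Systemic exposure from an extravascular dose = F × D_ev, so the equivalent IV dose is F × D_ev.
D_iv = F × D_ev = 0.16 × 100 = 16 mg

D_iv = 16.0 mg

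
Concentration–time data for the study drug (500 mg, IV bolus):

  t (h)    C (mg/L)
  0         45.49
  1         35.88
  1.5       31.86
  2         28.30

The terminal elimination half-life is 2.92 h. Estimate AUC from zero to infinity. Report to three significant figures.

AUC = 192 mg/L·h

Trapezoidal AUC_0→2:
  [0→1]: (45.49+35.88)/2 × 1 = 40.685
  [1→1.5]: (35.88+31.86)/2 × 0.5 = 16.935
  [1.5→2]: (31.86+28.30)/2 × 0.5 = 15.04
  Sum = 72.66 mg/L·h
k_e = ln2 / t½ = 0.693147 / 2.92 = 0.2374 h^-1
Extrapolated tail: C_last / k_e = 28.30 / 0.2374 = 119.208
AUC_0→∞ = 72.66 + 119.208 = 191.868 mg/L·h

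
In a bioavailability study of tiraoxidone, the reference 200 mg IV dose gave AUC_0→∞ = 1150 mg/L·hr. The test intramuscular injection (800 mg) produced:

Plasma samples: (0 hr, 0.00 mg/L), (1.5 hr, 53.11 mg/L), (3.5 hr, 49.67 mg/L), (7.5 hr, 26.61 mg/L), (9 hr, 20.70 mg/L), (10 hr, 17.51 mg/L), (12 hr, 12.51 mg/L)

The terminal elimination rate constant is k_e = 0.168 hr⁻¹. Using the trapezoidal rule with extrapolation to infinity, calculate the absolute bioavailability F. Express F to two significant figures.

F = 0.099

Trapezoidal AUC_0→12 (intramuscular injection):
  [0→1.5]: (0.00+53.11)/2 × 1.5 = 39.8325
  [1.5→3.5]: (53.11+49.67)/2 × 2 = 102.78
  [3.5→7.5]: (49.67+26.61)/2 × 4 = 152.56
  [7.5→9]: (26.61+20.70)/2 × 1.5 = 35.4825
  [9→10]: (20.70+17.51)/2 × 1 = 19.105
  [10→12]: (17.51+12.51)/2 × 2 = 30.02
  Sum = 379.78 mg/L·hr
Tail: C_last/k_e = 12.51/0.168 = 74.464
AUC_0→∞ (intramuscular injection) = 379.78 + 74.464 = 454.244 mg/L·hr
F = (AUC_ev/D_ev)/(AUC_iv/D_iv) = (454.244/800)/(1150/200) = 0.567805/5.75 = 0.0987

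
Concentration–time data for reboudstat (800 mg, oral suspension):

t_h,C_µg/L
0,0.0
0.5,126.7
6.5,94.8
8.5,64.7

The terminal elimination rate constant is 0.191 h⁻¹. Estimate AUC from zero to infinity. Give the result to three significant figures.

AUC = 1190 µg/L·h

Trapezoidal AUC_0→8.5:
  [0→0.5]: (0.0+126.7)/2 × 0.5 = 31.675
  [0.5→6.5]: (126.7+94.8)/2 × 6 = 664.5
  [6.5→8.5]: (94.8+64.7)/2 × 2 = 159.5
  Sum = 855.675 µg/L·h
Extrapolated tail: C_last / k_e = 64.7 / 0.191 = 338.743
AUC_0→∞ = 855.675 + 338.743 = 1194.418 µg/L·h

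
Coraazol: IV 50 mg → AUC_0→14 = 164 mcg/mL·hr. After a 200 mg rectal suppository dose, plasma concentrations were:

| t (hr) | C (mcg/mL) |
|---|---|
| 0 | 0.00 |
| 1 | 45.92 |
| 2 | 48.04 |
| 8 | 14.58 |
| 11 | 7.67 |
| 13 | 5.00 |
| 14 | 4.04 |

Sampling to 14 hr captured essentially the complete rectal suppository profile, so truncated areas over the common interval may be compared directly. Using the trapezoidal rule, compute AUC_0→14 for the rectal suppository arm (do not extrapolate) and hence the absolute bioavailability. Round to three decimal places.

F = 0.470

Trapezoidal AUC_0→14 (rectal suppository):
  [0→1]: (0.00+45.92)/2 × 1 = 22.96
  [1→2]: (45.92+48.04)/2 × 1 = 46.98
  [2→8]: (48.04+14.58)/2 × 6 = 187.86
  [8→11]: (14.58+7.67)/2 × 3 = 33.375
  [11→13]: (7.67+5.00)/2 × 2 = 12.67
  [13→14]: (5.00+4.04)/2 × 1 = 4.52
  Sum = 308.365 mcg/mL·hr
F = (AUC_ev/D_ev)/(AUC_iv/D_iv) = (308.365/200)/(164/50) = 1.541825/3.28 = 0.4701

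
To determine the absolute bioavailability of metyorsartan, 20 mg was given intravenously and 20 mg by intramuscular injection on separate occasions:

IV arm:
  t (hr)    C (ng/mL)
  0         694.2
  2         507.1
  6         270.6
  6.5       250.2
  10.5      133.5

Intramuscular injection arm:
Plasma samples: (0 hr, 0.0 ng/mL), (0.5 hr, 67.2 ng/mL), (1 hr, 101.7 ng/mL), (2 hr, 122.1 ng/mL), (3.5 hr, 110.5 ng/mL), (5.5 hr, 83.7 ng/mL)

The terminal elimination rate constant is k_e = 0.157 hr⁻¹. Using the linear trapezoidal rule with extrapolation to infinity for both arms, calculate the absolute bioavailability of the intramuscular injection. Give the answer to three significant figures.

Trapezoidal AUC_0→10.5 (IV):
  [0→2]: (694.2+507.1)/2 × 2 = 1201.3
  [2→6]: (507.1+270.6)/2 × 4 = 1555.4
  [6→6.5]: (270.6+250.2)/2 × 0.5 = 130.2
  [6.5→10.5]: (250.2+133.5)/2 × 4 = 767.4
  Sum = 3654.3 ng/mL·hr
IV tail: 133.5/0.157 = 850.318; AUC_iv,0→∞ = 3654.3 + 850.318 = 4504.618 ng/mL·hr
Trapezoidal AUC_0→5.5 (intramuscular injection):
  [0→0.5]: (0.0+67.2)/2 × 0.5 = 16.8
  [0.5→1]: (67.2+101.7)/2 × 0.5 = 42.225
  [1→2]: (101.7+122.1)/2 × 1 = 111.9
  [2→3.5]: (122.1+110.5)/2 × 1.5 = 174.45
  [3.5→5.5]: (110.5+83.7)/2 × 2 = 194.2
  Sum = 539.575 ng/mL·hr
intramuscular injection tail: 83.7/0.157 = 533.121; AUC_ev,0→∞ = 539.575 + 533.121 = 1072.696 ng/mL·hr
F = (AUC_ev/D_ev)/(AUC_iv/D_iv) = (1072.696/20)/(4504.618/20) = 53.6348/225.2309 = 0.2381

F = 0.238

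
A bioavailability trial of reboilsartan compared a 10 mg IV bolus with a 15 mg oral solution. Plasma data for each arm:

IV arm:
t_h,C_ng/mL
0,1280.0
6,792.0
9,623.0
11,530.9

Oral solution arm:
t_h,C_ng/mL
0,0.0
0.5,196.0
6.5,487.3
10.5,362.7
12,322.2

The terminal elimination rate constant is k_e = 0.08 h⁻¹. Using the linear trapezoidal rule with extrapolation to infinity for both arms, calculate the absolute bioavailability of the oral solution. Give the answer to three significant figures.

F = 0.345

Trapezoidal AUC_0→11 (IV):
  [0→6]: (1280.0+792.0)/2 × 6 = 6216.0
  [6→9]: (792.0+623.0)/2 × 3 = 2122.5
  [9→11]: (623.0+530.9)/2 × 2 = 1153.9
  Sum = 9492.4 ng/mL·h
IV tail: 530.9/0.08 = 6636.250; AUC_iv,0→∞ = 9492.4 + 6636.250 = 16128.65 ng/mL·h
Trapezoidal AUC_0→12 (oral solution):
  [0→0.5]: (0.0+196.0)/2 × 0.5 = 49.0
  [0.5→6.5]: (196.0+487.3)/2 × 6 = 2049.9
  [6.5→10.5]: (487.3+362.7)/2 × 4 = 1700.0
  [10.5→12]: (362.7+322.2)/2 × 1.5 = 513.675
  Sum = 4312.575 ng/mL·h
oral solution tail: 322.2/0.08 = 4027.500; AUC_ev,0→∞ = 4312.575 + 4027.500 = 8340.075 ng/mL·h
F = (AUC_ev/D_ev)/(AUC_iv/D_iv) = (8340.075/15)/(16128.65/10) = 556.005/1612.865 = 0.3447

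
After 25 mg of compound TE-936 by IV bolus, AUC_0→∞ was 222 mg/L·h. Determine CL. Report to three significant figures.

CL = Dose_iv / AUC_0→∞
   = 25 / 222 = 0.112613 L/h

CL = 0.113 L/h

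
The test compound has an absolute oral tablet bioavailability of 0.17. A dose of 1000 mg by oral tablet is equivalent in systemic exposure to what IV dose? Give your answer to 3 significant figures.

D_iv = 170 mg

Systemic exposure from an extravascular dose = F × D_ev, so the equivalent IV dose is F × D_ev.
D_iv = F × D_ev = 0.17 × 1000 = 170 mg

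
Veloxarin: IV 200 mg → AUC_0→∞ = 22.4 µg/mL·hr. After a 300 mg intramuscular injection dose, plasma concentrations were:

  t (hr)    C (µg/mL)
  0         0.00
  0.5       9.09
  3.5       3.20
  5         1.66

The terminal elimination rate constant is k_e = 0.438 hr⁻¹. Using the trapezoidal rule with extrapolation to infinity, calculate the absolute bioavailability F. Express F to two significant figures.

Trapezoidal AUC_0→5 (intramuscular injection):
  [0→0.5]: (0.00+9.09)/2 × 0.5 = 2.2725
  [0.5→3.5]: (9.09+3.20)/2 × 3 = 18.435
  [3.5→5]: (3.20+1.66)/2 × 1.5 = 3.645
  Sum = 24.3525 µg/mL·hr
Tail: C_last/k_e = 1.66/0.438 = 3.790
AUC_0→∞ (intramuscular injection) = 24.3525 + 3.790 = 28.1425 µg/mL·hr
F = (AUC_ev/D_ev)/(AUC_iv/D_iv) = (28.1425/300)/(22.4/200) = 0.0938083/0.112 = 0.8376

F = 0.84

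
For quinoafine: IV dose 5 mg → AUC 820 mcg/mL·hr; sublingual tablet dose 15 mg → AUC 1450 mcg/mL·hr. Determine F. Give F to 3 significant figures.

F = 0.589

F = (AUC_ev / D_ev) / (AUC_iv / D_iv)
  = (1450/15) / (820/5)
  = 96.6667 / 164 = 0.5894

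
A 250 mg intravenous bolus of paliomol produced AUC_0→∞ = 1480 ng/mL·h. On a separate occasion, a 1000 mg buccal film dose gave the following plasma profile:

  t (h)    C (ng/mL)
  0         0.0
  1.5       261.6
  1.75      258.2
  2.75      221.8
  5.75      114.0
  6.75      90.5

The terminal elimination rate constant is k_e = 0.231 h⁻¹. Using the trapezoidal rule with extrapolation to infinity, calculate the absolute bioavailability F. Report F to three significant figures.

F = 0.253

Trapezoidal AUC_0→6.75 (buccal film):
  [0→1.5]: (0.0+261.6)/2 × 1.5 = 196.2
  [1.5→1.75]: (261.6+258.2)/2 × 0.25 = 64.975
  [1.75→2.75]: (258.2+221.8)/2 × 1 = 240.0
  [2.75→5.75]: (221.8+114.0)/2 × 3 = 503.7
  [5.75→6.75]: (114.0+90.5)/2 × 1 = 102.25
  Sum = 1107.125 ng/mL·h
Tail: C_last/k_e = 90.5/0.231 = 391.775
AUC_0→∞ (buccal film) = 1107.125 + 391.775 = 1498.9 ng/mL·h
F = (AUC_ev/D_ev)/(AUC_iv/D_iv) = (1498.9/1000)/(1480/250) = 1.4989/5.92 = 0.2532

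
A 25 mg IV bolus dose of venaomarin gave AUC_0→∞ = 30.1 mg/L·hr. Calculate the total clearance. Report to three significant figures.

CL = 0.831 L/hr

CL = Dose_iv / AUC_0→∞
   = 25 / 30.1 = 0.830565 L/hr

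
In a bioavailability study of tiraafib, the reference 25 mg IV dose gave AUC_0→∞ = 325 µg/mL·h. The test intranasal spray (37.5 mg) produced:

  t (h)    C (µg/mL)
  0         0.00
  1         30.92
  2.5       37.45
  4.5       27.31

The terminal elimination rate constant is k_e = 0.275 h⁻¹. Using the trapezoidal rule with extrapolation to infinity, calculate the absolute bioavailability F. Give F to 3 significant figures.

Trapezoidal AUC_0→4.5 (intranasal spray):
  [0→1]: (0.00+30.92)/2 × 1 = 15.46
  [1→2.5]: (30.92+37.45)/2 × 1.5 = 51.2775
  [2.5→4.5]: (37.45+27.31)/2 × 2 = 64.76
  Sum = 131.4975 µg/mL·h
Tail: C_last/k_e = 27.31/0.275 = 99.309
AUC_0→∞ (intranasal spray) = 131.4975 + 99.309 = 230.8065 µg/mL·h
F = (AUC_ev/D_ev)/(AUC_iv/D_iv) = (230.8065/37.5)/(325/25) = 6.15484/13 = 0.4734

F = 0.473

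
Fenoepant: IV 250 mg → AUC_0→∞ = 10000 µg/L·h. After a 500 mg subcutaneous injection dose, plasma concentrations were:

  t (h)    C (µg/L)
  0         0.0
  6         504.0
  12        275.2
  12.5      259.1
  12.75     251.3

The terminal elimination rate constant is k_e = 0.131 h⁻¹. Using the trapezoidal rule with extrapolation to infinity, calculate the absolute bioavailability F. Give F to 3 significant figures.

F = 0.298

Trapezoidal AUC_0→12.75 (subcutaneous injection):
  [0→6]: (0.0+504.0)/2 × 6 = 1512.0
  [6→12]: (504.0+275.2)/2 × 6 = 2337.6
  [12→12.5]: (275.2+259.1)/2 × 0.5 = 133.575
  [12.5→12.75]: (259.1+251.3)/2 × 0.25 = 63.8
  Sum = 4046.975 µg/L·h
Tail: C_last/k_e = 251.3/0.131 = 1918.321
AUC_0→∞ (subcutaneous injection) = 4046.975 + 1918.321 = 5965.296 µg/L·h
F = (AUC_ev/D_ev)/(AUC_iv/D_iv) = (5965.296/500)/(10000/250) = 11.930592/40 = 0.2983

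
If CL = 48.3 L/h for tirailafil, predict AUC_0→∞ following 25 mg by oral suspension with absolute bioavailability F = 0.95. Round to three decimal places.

AUC = 0.492 mg/L·h

AUC_0→∞ = F × Dose / CL
        = 0.95 × 25 / 48.3 = 0.491718 mg/L·h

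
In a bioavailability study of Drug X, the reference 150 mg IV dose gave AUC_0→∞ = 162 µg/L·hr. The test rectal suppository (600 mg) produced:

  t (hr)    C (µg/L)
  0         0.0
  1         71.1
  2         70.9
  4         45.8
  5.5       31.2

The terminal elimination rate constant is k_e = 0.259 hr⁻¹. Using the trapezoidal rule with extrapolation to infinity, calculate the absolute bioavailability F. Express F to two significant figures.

F = 0.62

Trapezoidal AUC_0→5.5 (rectal suppository):
  [0→1]: (0.0+71.1)/2 × 1 = 35.55
  [1→2]: (71.1+70.9)/2 × 1 = 71.0
  [2→4]: (70.9+45.8)/2 × 2 = 116.7
  [4→5.5]: (45.8+31.2)/2 × 1.5 = 57.75
  Sum = 281.0 µg/L·hr
Tail: C_last/k_e = 31.2/0.259 = 120.463
AUC_0→∞ (rectal suppository) = 281.0 + 120.463 = 401.463 µg/L·hr
F = (AUC_ev/D_ev)/(AUC_iv/D_iv) = (401.463/600)/(162/150) = 0.669105/1.08 = 0.6195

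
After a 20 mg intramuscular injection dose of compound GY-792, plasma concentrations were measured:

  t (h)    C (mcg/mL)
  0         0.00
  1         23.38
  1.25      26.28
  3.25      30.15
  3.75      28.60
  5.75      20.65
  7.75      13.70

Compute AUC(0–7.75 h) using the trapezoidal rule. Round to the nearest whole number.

AUC = 173 mcg/mL·h

Trapezoidal AUC_0→7.75:
  [0→1]: (0.00+23.38)/2 × 1 = 11.69
  [1→1.25]: (23.38+26.28)/2 × 0.25 = 6.2075
  [1.25→3.25]: (26.28+30.15)/2 × 2 = 56.43
  [3.25→3.75]: (30.15+28.60)/2 × 0.5 = 14.6875
  [3.75→5.75]: (28.60+20.65)/2 × 2 = 49.25
  [5.75→7.75]: (20.65+13.70)/2 × 2 = 34.35
  Sum = 172.615 mcg/mL·h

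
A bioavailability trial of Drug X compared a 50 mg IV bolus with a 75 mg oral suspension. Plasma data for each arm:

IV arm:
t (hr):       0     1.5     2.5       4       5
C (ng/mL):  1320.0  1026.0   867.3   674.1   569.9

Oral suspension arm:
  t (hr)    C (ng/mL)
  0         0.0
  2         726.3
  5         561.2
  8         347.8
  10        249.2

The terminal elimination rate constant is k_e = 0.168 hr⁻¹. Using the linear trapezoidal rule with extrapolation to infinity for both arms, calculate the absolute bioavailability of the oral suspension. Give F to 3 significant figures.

Trapezoidal AUC_0→5 (IV):
  [0→1.5]: (1320.0+1026.0)/2 × 1.5 = 1759.5
  [1.5→2.5]: (1026.0+867.3)/2 × 1 = 946.65
  [2.5→4]: (867.3+674.1)/2 × 1.5 = 1156.05
  [4→5]: (674.1+569.9)/2 × 1 = 622.0
  Sum = 4484.2 ng/mL·hr
IV tail: 569.9/0.168 = 3392.262; AUC_iv,0→∞ = 4484.2 + 3392.262 = 7876.462 ng/mL·hr
Trapezoidal AUC_0→10 (oral suspension):
  [0→2]: (0.0+726.3)/2 × 2 = 726.3
  [2→5]: (726.3+561.2)/2 × 3 = 1931.25
  [5→8]: (561.2+347.8)/2 × 3 = 1363.5
  [8→10]: (347.8+249.2)/2 × 2 = 597.0
  Sum = 4618.05 ng/mL·hr
oral suspension tail: 249.2/0.168 = 1483.333; AUC_ev,0→∞ = 4618.05 + 1483.333 = 6101.383 ng/mL·hr
F = (AUC_ev/D_ev)/(AUC_iv/D_iv) = (6101.383/75)/(7876.462/50) = 81.3518/157.52924 = 0.5164

F = 0.516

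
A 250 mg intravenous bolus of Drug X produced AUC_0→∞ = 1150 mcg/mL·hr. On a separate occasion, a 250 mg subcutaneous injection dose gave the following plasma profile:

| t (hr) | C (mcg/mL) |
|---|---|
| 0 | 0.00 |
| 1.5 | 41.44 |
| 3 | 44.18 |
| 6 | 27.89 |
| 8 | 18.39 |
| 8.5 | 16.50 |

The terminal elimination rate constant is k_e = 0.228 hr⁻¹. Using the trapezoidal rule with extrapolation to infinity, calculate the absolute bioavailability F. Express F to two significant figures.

Trapezoidal AUC_0→8.5 (subcutaneous injection):
  [0→1.5]: (0.00+41.44)/2 × 1.5 = 31.08
  [1.5→3]: (41.44+44.18)/2 × 1.5 = 64.215
  [3→6]: (44.18+27.89)/2 × 3 = 108.105
  [6→8]: (27.89+18.39)/2 × 2 = 46.28
  [8→8.5]: (18.39+16.50)/2 × 0.5 = 8.7225
  Sum = 258.4025 mcg/mL·hr
Tail: C_last/k_e = 16.50/0.228 = 72.368
AUC_0→∞ (subcutaneous injection) = 258.4025 + 72.368 = 330.7705 mcg/mL·hr
F = (AUC_ev/D_ev)/(AUC_iv/D_iv) = (330.7705/250)/(1150/250) = 1.323082/4.6 = 0.2876

F = 0.29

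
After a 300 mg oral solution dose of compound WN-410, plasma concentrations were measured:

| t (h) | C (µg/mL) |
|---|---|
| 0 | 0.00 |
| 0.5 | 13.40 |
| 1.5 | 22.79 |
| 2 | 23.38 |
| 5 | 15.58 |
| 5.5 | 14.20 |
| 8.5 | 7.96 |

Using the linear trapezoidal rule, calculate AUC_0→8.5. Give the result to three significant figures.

AUC = 132 µg/mL·h

Trapezoidal AUC_0→8.5:
  [0→0.5]: (0.00+13.40)/2 × 0.5 = 3.35
  [0.5→1.5]: (13.40+22.79)/2 × 1 = 18.095
  [1.5→2]: (22.79+23.38)/2 × 0.5 = 11.5425
  [2→5]: (23.38+15.58)/2 × 3 = 58.44
  [5→5.5]: (15.58+14.20)/2 × 0.5 = 7.445
  [5.5→8.5]: (14.20+7.96)/2 × 3 = 33.24
  Sum = 132.1125 µg/mL·h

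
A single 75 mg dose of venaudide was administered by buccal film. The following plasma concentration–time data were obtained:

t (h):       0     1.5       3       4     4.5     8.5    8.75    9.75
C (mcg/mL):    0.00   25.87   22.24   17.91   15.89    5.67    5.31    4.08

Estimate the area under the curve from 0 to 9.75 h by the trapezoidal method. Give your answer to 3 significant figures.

Trapezoidal AUC_0→9.75:
  [0→1.5]: (0.00+25.87)/2 × 1.5 = 19.4025
  [1.5→3]: (25.87+22.24)/2 × 1.5 = 36.0825
  [3→4]: (22.24+17.91)/2 × 1 = 20.075
  [4→4.5]: (17.91+15.89)/2 × 0.5 = 8.45
  [4.5→8.5]: (15.89+5.67)/2 × 4 = 43.12
  [8.5→8.75]: (5.67+5.31)/2 × 0.25 = 1.3725
  [8.75→9.75]: (5.31+4.08)/2 × 1 = 4.695
  Sum = 133.1975 mcg/mL·h

AUC = 133 mcg/mL·h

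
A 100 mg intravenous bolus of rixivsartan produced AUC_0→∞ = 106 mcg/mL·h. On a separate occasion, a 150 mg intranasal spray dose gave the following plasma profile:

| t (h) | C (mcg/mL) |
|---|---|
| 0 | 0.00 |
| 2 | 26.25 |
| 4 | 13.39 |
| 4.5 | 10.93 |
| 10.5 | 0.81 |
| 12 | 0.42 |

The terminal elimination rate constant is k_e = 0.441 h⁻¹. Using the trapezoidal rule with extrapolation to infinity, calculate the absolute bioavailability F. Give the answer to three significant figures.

F = 0.686

Trapezoidal AUC_0→12 (intranasal spray):
  [0→2]: (0.00+26.25)/2 × 2 = 26.25
  [2→4]: (26.25+13.39)/2 × 2 = 39.64
  [4→4.5]: (13.39+10.93)/2 × 0.5 = 6.08
  [4.5→10.5]: (10.93+0.81)/2 × 6 = 35.22
  [10.5→12]: (0.81+0.42)/2 × 1.5 = 0.9225
  Sum = 108.1125 mcg/mL·h
Tail: C_last/k_e = 0.42/0.441 = 0.952
AUC_0→∞ (intranasal spray) = 108.1125 + 0.952 = 109.0645 mcg/mL·h
F = (AUC_ev/D_ev)/(AUC_iv/D_iv) = (109.0645/150)/(106/100) = 0.727097/1.06 = 0.6859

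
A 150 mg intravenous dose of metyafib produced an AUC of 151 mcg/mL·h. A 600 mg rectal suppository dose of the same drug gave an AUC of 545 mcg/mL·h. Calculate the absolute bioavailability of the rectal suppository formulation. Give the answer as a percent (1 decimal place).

F = 90.2%

F = (AUC_ev / D_ev) / (AUC_iv / D_iv)
  = (545/600) / (151/150)
  = 0.908333 / 1.00667 = 0.9023
  = 90.23%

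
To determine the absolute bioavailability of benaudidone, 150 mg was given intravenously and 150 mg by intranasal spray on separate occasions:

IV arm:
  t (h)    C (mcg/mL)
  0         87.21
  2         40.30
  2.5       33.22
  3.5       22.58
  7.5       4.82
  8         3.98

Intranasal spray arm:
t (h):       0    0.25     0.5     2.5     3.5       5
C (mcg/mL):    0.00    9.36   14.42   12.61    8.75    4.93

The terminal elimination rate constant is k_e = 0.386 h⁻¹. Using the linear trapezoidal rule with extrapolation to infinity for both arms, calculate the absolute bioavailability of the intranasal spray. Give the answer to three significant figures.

Trapezoidal AUC_0→8 (IV):
  [0→2]: (87.21+40.30)/2 × 2 = 127.51
  [2→2.5]: (40.30+33.22)/2 × 0.5 = 18.38
  [2.5→3.5]: (33.22+22.58)/2 × 1 = 27.9
  [3.5→7.5]: (22.58+4.82)/2 × 4 = 54.8
  [7.5→8]: (4.82+3.98)/2 × 0.5 = 2.2
  Sum = 230.79 mcg/mL·h
IV tail: 3.98/0.386 = 10.311; AUC_iv,0→∞ = 230.79 + 10.311 = 241.101 mcg/mL·h
Trapezoidal AUC_0→5 (intranasal spray):
  [0→0.25]: (0.00+9.36)/2 × 0.25 = 1.17
  [0.25→0.5]: (9.36+14.42)/2 × 0.25 = 2.9725
  [0.5→2.5]: (14.42+12.61)/2 × 2 = 27.03
  [2.5→3.5]: (12.61+8.75)/2 × 1 = 10.68
  [3.5→5]: (8.75+4.93)/2 × 1.5 = 10.26
  Sum = 52.1125 mcg/mL·h
intranasal spray tail: 4.93/0.386 = 12.772; AUC_ev,0→∞ = 52.1125 + 12.772 = 64.8845 mcg/mL·h
F = (AUC_ev/D_ev)/(AUC_iv/D_iv) = (64.8845/150)/(241.101/150) = 0.432563/1.60734 = 0.2691

F = 0.269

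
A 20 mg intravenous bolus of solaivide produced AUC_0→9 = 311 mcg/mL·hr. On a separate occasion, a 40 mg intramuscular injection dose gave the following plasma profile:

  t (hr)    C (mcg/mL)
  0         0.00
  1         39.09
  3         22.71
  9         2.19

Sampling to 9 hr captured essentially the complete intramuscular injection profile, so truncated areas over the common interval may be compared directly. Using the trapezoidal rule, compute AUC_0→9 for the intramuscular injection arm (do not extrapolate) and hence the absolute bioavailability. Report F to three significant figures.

F = 0.251

Trapezoidal AUC_0→9 (intramuscular injection):
  [0→1]: (0.00+39.09)/2 × 1 = 19.545
  [1→3]: (39.09+22.71)/2 × 2 = 61.8
  [3→9]: (22.71+2.19)/2 × 6 = 74.7
  Sum = 156.045 mcg/mL·hr
F = (AUC_ev/D_ev)/(AUC_iv/D_iv) = (156.045/40)/(311/20) = 3.901125/15.55 = 0.2509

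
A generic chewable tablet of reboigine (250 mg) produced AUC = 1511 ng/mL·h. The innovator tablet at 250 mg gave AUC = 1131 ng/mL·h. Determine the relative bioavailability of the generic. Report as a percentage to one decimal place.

F_rel = 133.6%

F_rel = (AUC_test/D_test) / (AUC_ref/D_ref)
      = (1511/250) / (1131/250)
      = 6.044 / 4.524 = 1.3360 = 133.60%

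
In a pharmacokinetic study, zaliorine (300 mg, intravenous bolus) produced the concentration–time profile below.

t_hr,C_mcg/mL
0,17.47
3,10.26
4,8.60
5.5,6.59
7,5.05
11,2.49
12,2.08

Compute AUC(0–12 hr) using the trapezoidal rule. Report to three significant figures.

AUC = 88.5 mcg/mL·hr

Trapezoidal AUC_0→12:
  [0→3]: (17.47+10.26)/2 × 3 = 41.595
  [3→4]: (10.26+8.60)/2 × 1 = 9.43
  [4→5.5]: (8.60+6.59)/2 × 1.5 = 11.3925
  [5.5→7]: (6.59+5.05)/2 × 1.5 = 8.73
  [7→11]: (5.05+2.49)/2 × 4 = 15.08
  [11→12]: (2.49+2.08)/2 × 1 = 2.285
  Sum = 88.5125 mcg/mL·hr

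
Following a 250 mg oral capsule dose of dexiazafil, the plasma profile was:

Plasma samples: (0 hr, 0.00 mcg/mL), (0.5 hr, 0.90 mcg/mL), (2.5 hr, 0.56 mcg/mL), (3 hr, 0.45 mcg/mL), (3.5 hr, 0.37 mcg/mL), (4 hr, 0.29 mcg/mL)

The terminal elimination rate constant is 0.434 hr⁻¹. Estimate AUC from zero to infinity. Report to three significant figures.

Trapezoidal AUC_0→4:
  [0→0.5]: (0.00+0.90)/2 × 0.5 = 0.225
  [0.5→2.5]: (0.90+0.56)/2 × 2 = 1.46
  [2.5→3]: (0.56+0.45)/2 × 0.5 = 0.2525
  [3→3.5]: (0.45+0.37)/2 × 0.5 = 0.205
  [3.5→4]: (0.37+0.29)/2 × 0.5 = 0.165
  Sum = 2.3075 mcg/mL·hr
Extrapolated tail: C_last / k_e = 0.29 / 0.434 = 0.668
AUC_0→∞ = 2.3075 + 0.668 = 2.9755 mcg/mL·hr

AUC = 2.98 mcg/mL·hr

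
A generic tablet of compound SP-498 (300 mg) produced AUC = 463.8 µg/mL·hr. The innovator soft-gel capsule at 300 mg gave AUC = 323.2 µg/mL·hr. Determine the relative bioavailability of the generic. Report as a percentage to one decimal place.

F_rel = (AUC_test/D_test) / (AUC_ref/D_ref)
      = (463.8/300) / (323.2/300)
      = 1.546 / 1.07733 = 1.4350 = 143.50%

F_rel = 143.5%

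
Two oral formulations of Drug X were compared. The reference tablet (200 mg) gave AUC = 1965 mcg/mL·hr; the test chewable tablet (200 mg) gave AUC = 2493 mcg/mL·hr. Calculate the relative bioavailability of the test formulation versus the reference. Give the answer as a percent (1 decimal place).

F_rel = 126.9%

F_rel = (AUC_test/D_test) / (AUC_ref/D_ref)
      = (2493/200) / (1965/200)
      = 12.465 / 9.825 = 1.2687 = 126.87%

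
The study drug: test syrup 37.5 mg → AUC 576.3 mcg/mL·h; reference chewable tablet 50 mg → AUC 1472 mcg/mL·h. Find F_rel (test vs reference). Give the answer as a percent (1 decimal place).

F_rel = 52.2%

F_rel = (AUC_test/D_test) / (AUC_ref/D_ref)
      = (576.3/37.5) / (1472/50)
      = 15.368 / 29.44 = 0.5220 = 52.20%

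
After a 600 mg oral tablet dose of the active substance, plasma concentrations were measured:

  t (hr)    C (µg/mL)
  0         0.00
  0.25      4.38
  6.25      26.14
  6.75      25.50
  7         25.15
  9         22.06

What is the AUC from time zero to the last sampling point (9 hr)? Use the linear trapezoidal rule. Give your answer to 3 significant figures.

Trapezoidal AUC_0→9:
  [0→0.25]: (0.00+4.38)/2 × 0.25 = 0.5475
  [0.25→6.25]: (4.38+26.14)/2 × 6 = 91.56
  [6.25→6.75]: (26.14+25.50)/2 × 0.5 = 12.91
  [6.75→7]: (25.50+25.15)/2 × 0.25 = 6.33125
  [7→9]: (25.15+22.06)/2 × 2 = 47.21
  Sum = 158.55875 µg/mL·hr

AUC = 159 µg/mL·hr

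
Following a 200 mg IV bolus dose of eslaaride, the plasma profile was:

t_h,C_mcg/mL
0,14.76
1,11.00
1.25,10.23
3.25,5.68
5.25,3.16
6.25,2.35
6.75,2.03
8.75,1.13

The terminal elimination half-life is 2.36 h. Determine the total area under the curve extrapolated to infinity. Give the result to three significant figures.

Trapezoidal AUC_0→8.75:
  [0→1]: (14.76+11.00)/2 × 1 = 12.88
  [1→1.25]: (11.00+10.23)/2 × 0.25 = 2.65375
  [1.25→3.25]: (10.23+5.68)/2 × 2 = 15.91
  [3.25→5.25]: (5.68+3.16)/2 × 2 = 8.84
  [5.25→6.25]: (3.16+2.35)/2 × 1 = 2.755
  [6.25→6.75]: (2.35+2.03)/2 × 0.5 = 1.095
  [6.75→8.75]: (2.03+1.13)/2 × 2 = 3.16
  Sum = 47.29375 mcg/mL·h
k_e = ln2 / t½ = 0.693147 / 2.36 = 0.2937 h^-1
Extrapolated tail: C_last / k_e = 1.13 / 0.2937 = 3.847
AUC_0→∞ = 47.29375 + 3.847 = 51.14075 mcg/mL·h

AUC = 51.1 mcg/mL·h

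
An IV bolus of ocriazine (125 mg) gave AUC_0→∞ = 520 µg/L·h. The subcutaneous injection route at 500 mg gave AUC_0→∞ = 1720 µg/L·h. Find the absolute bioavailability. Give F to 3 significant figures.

F = (AUC_ev / D_ev) / (AUC_iv / D_iv)
  = (1720/500) / (520/125)
  = 3.44 / 4.16 = 0.8269

F = 0.827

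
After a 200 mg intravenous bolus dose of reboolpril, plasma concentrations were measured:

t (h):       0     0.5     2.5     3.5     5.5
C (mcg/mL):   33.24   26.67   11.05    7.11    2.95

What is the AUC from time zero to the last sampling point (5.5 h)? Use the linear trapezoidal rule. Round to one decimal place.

AUC = 71.8 mcg/mL·h

Trapezoidal AUC_0→5.5:
  [0→0.5]: (33.24+26.67)/2 × 0.5 = 14.9775
  [0.5→2.5]: (26.67+11.05)/2 × 2 = 37.72
  [2.5→3.5]: (11.05+7.11)/2 × 1 = 9.08
  [3.5→5.5]: (7.11+2.95)/2 × 2 = 10.06
  Sum = 71.8375 mcg/mL·h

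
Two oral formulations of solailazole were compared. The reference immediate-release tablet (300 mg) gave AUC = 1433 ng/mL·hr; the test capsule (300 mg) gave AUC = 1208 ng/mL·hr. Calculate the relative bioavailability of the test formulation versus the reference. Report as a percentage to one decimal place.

F_rel = (AUC_test/D_test) / (AUC_ref/D_ref)
      = (1208/300) / (1433/300)
      = 4.02667 / 4.77667 = 0.8430 = 84.30%

F_rel = 84.3%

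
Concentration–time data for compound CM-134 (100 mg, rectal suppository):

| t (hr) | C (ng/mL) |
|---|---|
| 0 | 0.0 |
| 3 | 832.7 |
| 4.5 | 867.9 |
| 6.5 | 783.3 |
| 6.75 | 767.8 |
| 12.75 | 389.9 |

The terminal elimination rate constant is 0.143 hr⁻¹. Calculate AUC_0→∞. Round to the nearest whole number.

Trapezoidal AUC_0→12.75:
  [0→3]: (0.0+832.7)/2 × 3 = 1249.05
  [3→4.5]: (832.7+867.9)/2 × 1.5 = 1275.45
  [4.5→6.5]: (867.9+783.3)/2 × 2 = 1651.2
  [6.5→6.75]: (783.3+767.8)/2 × 0.25 = 193.8875
  [6.75→12.75]: (767.8+389.9)/2 × 6 = 3473.1
  Sum = 7842.6875 ng/mL·hr
Extrapolated tail: C_last / k_e = 389.9 / 0.143 = 2726.573
AUC_0→∞ = 7842.6875 + 2726.573 = 10569.2605 ng/mL·hr

AUC = 10569 ng/mL·hr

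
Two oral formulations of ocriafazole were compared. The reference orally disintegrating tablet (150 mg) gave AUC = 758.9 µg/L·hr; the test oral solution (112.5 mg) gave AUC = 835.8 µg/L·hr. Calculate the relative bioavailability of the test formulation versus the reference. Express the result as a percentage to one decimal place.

F_rel = 146.8%

F_rel = (AUC_test/D_test) / (AUC_ref/D_ref)
      = (835.8/112.5) / (758.9/150)
      = 7.42933 / 5.05933 = 1.4684 = 146.84%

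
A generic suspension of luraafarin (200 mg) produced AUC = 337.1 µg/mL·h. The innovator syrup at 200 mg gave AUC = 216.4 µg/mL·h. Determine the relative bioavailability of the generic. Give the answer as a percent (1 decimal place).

F_rel = 155.8%

F_rel = (AUC_test/D_test) / (AUC_ref/D_ref)
      = (337.1/200) / (216.4/200)
      = 1.6855 / 1.082 = 1.5578 = 155.78%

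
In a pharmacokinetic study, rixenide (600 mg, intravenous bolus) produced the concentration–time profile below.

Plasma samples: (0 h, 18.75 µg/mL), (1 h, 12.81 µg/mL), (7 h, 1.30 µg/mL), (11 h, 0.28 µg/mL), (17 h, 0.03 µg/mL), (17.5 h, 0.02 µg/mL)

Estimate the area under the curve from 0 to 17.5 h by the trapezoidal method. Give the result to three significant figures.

AUC = 62.2 µg/mL·h

Trapezoidal AUC_0→17.5:
  [0→1]: (18.75+12.81)/2 × 1 = 15.78
  [1→7]: (12.81+1.30)/2 × 6 = 42.33
  [7→11]: (1.30+0.28)/2 × 4 = 3.16
  [11→17]: (0.28+0.03)/2 × 6 = 0.93
  [17→17.5]: (0.03+0.02)/2 × 0.5 = 0.0125
  Sum = 62.2125 µg/mL·h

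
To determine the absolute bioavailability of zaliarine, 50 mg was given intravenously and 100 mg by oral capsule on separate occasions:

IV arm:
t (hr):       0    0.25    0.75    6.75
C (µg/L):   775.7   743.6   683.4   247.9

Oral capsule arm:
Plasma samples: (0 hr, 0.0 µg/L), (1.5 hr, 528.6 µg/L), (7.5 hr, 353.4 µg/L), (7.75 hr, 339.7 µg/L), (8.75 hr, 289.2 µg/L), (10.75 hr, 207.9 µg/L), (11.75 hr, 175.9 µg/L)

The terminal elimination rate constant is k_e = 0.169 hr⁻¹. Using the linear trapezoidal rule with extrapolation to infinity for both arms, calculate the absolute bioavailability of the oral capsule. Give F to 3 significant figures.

Trapezoidal AUC_0→6.75 (IV):
  [0→0.25]: (775.7+743.6)/2 × 0.25 = 189.9125
  [0.25→0.75]: (743.6+683.4)/2 × 0.5 = 356.75
  [0.75→6.75]: (683.4+247.9)/2 × 6 = 2793.9
  Sum = 3340.5625 µg/L·hr
IV tail: 247.9/0.169 = 1466.864; AUC_iv,0→∞ = 3340.5625 + 1466.864 = 4807.4265 µg/L·hr
Trapezoidal AUC_0→11.75 (oral capsule):
  [0→1.5]: (0.0+528.6)/2 × 1.5 = 396.45
  [1.5→7.5]: (528.6+353.4)/2 × 6 = 2646.0
  [7.5→7.75]: (353.4+339.7)/2 × 0.25 = 86.6375
  [7.75→8.75]: (339.7+289.2)/2 × 1 = 314.45
  [8.75→10.75]: (289.2+207.9)/2 × 2 = 497.1
  [10.75→11.75]: (207.9+175.9)/2 × 1 = 191.9
  Sum = 4132.5375 µg/L·hr
oral capsule tail: 175.9/0.169 = 1040.828; AUC_ev,0→∞ = 4132.5375 + 1040.828 = 5173.3655 µg/L·hr
F = (AUC_ev/D_ev)/(AUC_iv/D_iv) = (5173.3655/100)/(4807.4265/50) = 51.733655/96.14853 = 0.5381

F = 0.538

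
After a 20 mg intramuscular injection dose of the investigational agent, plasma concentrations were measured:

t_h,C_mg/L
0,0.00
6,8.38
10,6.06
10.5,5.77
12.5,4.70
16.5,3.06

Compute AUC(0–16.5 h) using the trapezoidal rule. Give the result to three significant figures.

AUC = 83.0 mg/L·h

Trapezoidal AUC_0→16.5:
  [0→6]: (0.00+8.38)/2 × 6 = 25.14
  [6→10]: (8.38+6.06)/2 × 4 = 28.88
  [10→10.5]: (6.06+5.77)/2 × 0.5 = 2.9575
  [10.5→12.5]: (5.77+4.70)/2 × 2 = 10.47
  [12.5→16.5]: (4.70+3.06)/2 × 4 = 15.52
  Sum = 82.9675 mg/L·h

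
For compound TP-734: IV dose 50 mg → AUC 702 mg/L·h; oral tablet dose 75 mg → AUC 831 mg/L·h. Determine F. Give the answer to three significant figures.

F = (AUC_ev / D_ev) / (AUC_iv / D_iv)
  = (831/75) / (702/50)
  = 11.08 / 14.04 = 0.7892

F = 0.789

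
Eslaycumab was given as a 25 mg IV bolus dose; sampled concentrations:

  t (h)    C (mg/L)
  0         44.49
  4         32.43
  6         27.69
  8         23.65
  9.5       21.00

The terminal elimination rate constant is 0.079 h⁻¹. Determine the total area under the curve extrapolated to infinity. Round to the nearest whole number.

AUC = 565 mg/L·h

Trapezoidal AUC_0→9.5:
  [0→4]: (44.49+32.43)/2 × 4 = 153.84
  [4→6]: (32.43+27.69)/2 × 2 = 60.12
  [6→8]: (27.69+23.65)/2 × 2 = 51.34
  [8→9.5]: (23.65+21.00)/2 × 1.5 = 33.4875
  Sum = 298.7875 mg/L·h
Extrapolated tail: C_last / k_e = 21.00 / 0.079 = 265.823
AUC_0→∞ = 298.7875 + 265.823 = 564.6105 mg/L·h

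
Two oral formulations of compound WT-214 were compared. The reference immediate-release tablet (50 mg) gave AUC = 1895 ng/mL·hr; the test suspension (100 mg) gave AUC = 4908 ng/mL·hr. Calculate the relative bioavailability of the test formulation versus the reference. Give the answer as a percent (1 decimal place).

F_rel = (AUC_test/D_test) / (AUC_ref/D_ref)
      = (4908/100) / (1895/50)
      = 49.08 / 37.9 = 1.2950 = 129.50%

F_rel = 129.5%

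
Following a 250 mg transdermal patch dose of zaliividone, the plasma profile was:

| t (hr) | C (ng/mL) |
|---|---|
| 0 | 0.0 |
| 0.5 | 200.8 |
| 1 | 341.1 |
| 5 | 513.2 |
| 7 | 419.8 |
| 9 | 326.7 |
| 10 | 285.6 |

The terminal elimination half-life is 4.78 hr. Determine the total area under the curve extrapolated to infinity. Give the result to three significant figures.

AUC = 5850 ng/mL·hr

Trapezoidal AUC_0→10:
  [0→0.5]: (0.0+200.8)/2 × 0.5 = 50.2
  [0.5→1]: (200.8+341.1)/2 × 0.5 = 135.475
  [1→5]: (341.1+513.2)/2 × 4 = 1708.6
  [5→7]: (513.2+419.8)/2 × 2 = 933.0
  [7→9]: (419.8+326.7)/2 × 2 = 746.5
  [9→10]: (326.7+285.6)/2 × 1 = 306.15
  Sum = 3879.925 ng/mL·hr
k_e = ln2 / t½ = 0.693147 / 4.78 = 0.1450 hr^-1
Extrapolated tail: C_last / k_e = 285.6 / 0.145 = 1969.655
AUC_0→∞ = 3879.925 + 1969.655 = 5849.58 ng/mL·hr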